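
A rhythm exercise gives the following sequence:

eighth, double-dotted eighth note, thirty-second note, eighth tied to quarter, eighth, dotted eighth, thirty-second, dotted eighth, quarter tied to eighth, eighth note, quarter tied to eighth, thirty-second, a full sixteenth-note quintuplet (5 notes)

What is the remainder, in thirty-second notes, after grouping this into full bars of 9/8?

One bar of 9/8 = 36 thirty-second notes.
Working in thirty-second notes: eighth = 4; double-dotted eighth note = 7; thirty-second note = 1; eighth tied to quarter (eighth + quarter) = 12; eighth = 4; dotted eighth = 6; thirty-second = 1; dotted eighth = 6; quarter tied to eighth (quarter + eighth) = 12; eighth note = 4; quarter tied to eighth (quarter + eighth) = 12; thirty-second = 1; a full sixteenth-note quintuplet (5 notes) (five quintuplet sixteenths span one quarter) = 8.
Sum: 4 + 7 + 1 + 12 + 4 + 6 + 1 + 6 + 12 + 4 + 12 + 1 + 8 = 78.
78 ÷ 36 = 2 complete bars with 6 thirty-second notes remaining.

6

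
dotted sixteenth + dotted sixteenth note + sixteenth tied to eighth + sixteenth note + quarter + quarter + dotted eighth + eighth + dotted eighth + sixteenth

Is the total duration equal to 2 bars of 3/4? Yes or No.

Yes

One bar of 3/4 = 24 thirty-second notes, so 2 bars = 48.
Convert each value to thirty-second notes: dotted sixteenth = 3; dotted sixteenth note = 3; sixteenth tied to eighth (sixteenth + eighth) = 6; sixteenth note = 2; quarter = 8; quarter = 8; dotted eighth = 6; eighth = 4; dotted eighth = 6; sixteenth = 2.
Adding: 3 + 3 + 6 + 2 + 8 + 8 + 6 + 4 + 6 + 2 = 48.
48 equals 48, so the answer is Yes.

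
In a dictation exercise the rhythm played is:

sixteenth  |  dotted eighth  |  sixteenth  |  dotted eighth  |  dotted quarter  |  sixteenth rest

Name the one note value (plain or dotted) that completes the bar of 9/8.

The bar of 9/8 = 18 sixteenth notes.
Convert each value to sixteenth notes: sixteenth = 1; dotted eighth = 3; sixteenth = 1; dotted eighth = 3; dotted quarter = 6; sixteenth rest = 1.
Sum: 1 + 3 + 1 + 3 + 6 + 1 = 15.
Remaining: 18 − 15 = 3 sixteenth notes, which is a dotted eighth note.

dotted eighth note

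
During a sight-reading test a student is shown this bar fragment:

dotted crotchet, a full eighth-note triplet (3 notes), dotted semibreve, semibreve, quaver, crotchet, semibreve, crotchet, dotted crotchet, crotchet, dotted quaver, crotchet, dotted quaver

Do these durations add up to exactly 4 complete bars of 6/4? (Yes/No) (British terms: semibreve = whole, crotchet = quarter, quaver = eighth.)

Yes

One bar of 6/4 = 24 sixteenth notes, so 4 bars = 96.
In sixteenth notes: dotted crotchet = 6; a full eighth-note triplet (3 notes) (three triplet eighths span one quarter) = 4; dotted semibreve = 24; semibreve = 16; quaver = 2; crotchet = 4; semibreve = 16; crotchet = 4; dotted crotchet = 6; crotchet = 4; dotted quaver = 3; crotchet = 4; dotted quaver = 3.
Total: 6 + 4 + 24 + 16 + 2 + 4 + 16 + 4 + 6 + 4 + 3 + 4 + 3 = 96.
96 equals 96, so the answer is Yes.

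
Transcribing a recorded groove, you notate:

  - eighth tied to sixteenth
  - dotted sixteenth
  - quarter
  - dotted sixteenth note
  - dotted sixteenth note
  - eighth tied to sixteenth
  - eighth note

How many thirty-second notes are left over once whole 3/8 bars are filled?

9

One bar of 3/8 = 12 thirty-second notes.
Working in thirty-second notes: eighth tied to sixteenth (eighth + sixteenth) = 6; dotted sixteenth = 3; quarter = 8; dotted sixteenth note = 3; dotted sixteenth note = 3; eighth tied to sixteenth (eighth + sixteenth) = 6; eighth note = 4.
Adding: 6 + 3 + 8 + 3 + 3 + 6 + 4 = 33.
33 ÷ 12 = 2 complete bars with 9 thirty-second notes remaining.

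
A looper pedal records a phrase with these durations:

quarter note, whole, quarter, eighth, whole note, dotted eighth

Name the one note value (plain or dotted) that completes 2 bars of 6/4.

dotted eighth note

2 bars of 6/4 = 48 sixteenth notes.
Express everything in sixteenth notes: quarter note = 4; whole = 16; quarter = 4; eighth = 2; whole note = 16; dotted eighth = 3.
Total: 4 + 16 + 4 + 2 + 16 + 3 = 45.
Remaining: 48 − 45 = 3 sixteenth notes, which is a dotted eighth note.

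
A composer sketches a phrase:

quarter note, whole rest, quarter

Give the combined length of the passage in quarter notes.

6

In quarter notes: quarter note = 1; whole rest = 4; quarter = 1.
Altogether 1 + 4 + 1 = 6 quarter notes.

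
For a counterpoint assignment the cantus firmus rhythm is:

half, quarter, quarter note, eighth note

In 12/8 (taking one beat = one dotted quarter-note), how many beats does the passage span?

3

One dotted quarter-note beat = 3 eighth notes.
Express everything in eighth notes: half = 4; quarter = 2; quarter note = 2; eighth note = 1.
Sum: 4 + 2 + 2 + 1 = 9.
9 ÷ 3 = 3 beats.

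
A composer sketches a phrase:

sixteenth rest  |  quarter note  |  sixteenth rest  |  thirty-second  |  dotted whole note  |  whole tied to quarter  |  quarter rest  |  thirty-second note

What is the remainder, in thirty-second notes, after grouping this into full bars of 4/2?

One bar of 4/2 = 64 thirty-second notes.
In thirty-second notes: sixteenth rest = 2; quarter note = 8; sixteenth rest = 2; thirty-second = 1; dotted whole note = 48; whole tied to quarter (whole + quarter) = 40; quarter rest = 8; thirty-second note = 1.
Altogether 2 + 8 + 2 + 1 + 48 + 40 + 8 + 1 = 110.
110 ÷ 64 = 1 complete bar with 46 thirty-second notes remaining.

46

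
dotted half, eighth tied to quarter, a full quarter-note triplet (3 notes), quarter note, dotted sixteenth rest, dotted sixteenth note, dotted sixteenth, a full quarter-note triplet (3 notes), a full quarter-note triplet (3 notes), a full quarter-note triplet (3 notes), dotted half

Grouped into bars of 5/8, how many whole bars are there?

7

One bar of 5/8 = 20 thirty-second notes.
Each duration in thirty-second notes: dotted half = 24; eighth tied to quarter (eighth + quarter) = 12; a full quarter-note triplet (3 notes) (three triplet quarters span one half) = 16; quarter note = 8; dotted sixteenth rest = 3; dotted sixteenth note = 3; dotted sixteenth = 3; a full quarter-note triplet (3 notes) (three triplet quarters span one half) = 16; a full quarter-note triplet (3 notes) (three triplet quarters span one half) = 16; a full quarter-note triplet (3 notes) (three triplet quarters span one half) = 16; dotted half = 24.
Altogether 24 + 12 + 16 + 8 + 3 + 3 + 3 + 16 + 16 + 16 + 24 = 141.
141 ÷ 20 = 7 complete bars with 1 left over.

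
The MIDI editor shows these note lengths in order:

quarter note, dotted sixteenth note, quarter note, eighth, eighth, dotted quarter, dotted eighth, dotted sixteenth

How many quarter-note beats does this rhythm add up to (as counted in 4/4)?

6

One quarter-note beat = 8 thirty-second notes.
Convert each value to thirty-second notes: quarter note = 8; dotted sixteenth note = 3; quarter note = 8; eighth = 4; eighth = 4; dotted quarter = 12; dotted eighth = 6; dotted sixteenth = 3.
Total: 8 + 3 + 8 + 4 + 4 + 12 + 6 + 3 = 48.
48 ÷ 8 = 6 beats.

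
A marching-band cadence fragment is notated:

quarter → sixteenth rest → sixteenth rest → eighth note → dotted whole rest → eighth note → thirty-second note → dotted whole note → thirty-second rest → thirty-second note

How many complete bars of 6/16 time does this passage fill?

9

One bar of 6/16 = 12 thirty-second notes.
Each duration in thirty-second notes: quarter = 8; sixteenth rest = 2; sixteenth rest = 2; eighth note = 4; dotted whole rest = 48; eighth note = 4; thirty-second note = 1; dotted whole note = 48; thirty-second rest = 1; thirty-second note = 1.
Sum: 8 + 2 + 2 + 4 + 48 + 4 + 1 + 48 + 1 + 1 = 119.
119 ÷ 12 = 9 complete bars with 11 left over.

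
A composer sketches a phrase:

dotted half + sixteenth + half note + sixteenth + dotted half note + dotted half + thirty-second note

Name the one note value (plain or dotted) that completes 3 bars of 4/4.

dotted sixteenth note

3 bars of 4/4 = 96 thirty-second notes.
In thirty-second notes: dotted half = 24; sixteenth = 2; half note = 16; sixteenth = 2; dotted half note = 24; dotted half = 24; thirty-second note = 1.
Sum: 24 + 2 + 16 + 2 + 24 + 24 + 1 = 93.
Remaining: 96 − 93 = 3 thirty-second notes, which is a dotted sixteenth note.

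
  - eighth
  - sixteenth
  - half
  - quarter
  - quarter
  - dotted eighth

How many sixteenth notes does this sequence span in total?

Express everything in sixteenth notes: eighth = 2; sixteenth = 1; half = 8; quarter = 4; quarter = 4; dotted eighth = 3.
Total: 2 + 1 + 8 + 4 + 4 + 3 = 22 sixteenth notes.

22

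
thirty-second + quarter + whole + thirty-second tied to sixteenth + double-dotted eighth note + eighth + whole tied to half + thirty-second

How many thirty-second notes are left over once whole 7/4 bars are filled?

48

One bar of 7/4 = 56 thirty-second notes.
In thirty-second notes: thirty-second = 1; quarter = 8; whole = 32; thirty-second tied to sixteenth (thirty-second + sixteenth) = 3; double-dotted eighth note = 7; eighth = 4; whole tied to half (whole + half) = 48; thirty-second = 1.
Sum: 1 + 8 + 32 + 3 + 7 + 4 + 48 + 1 = 104.
104 ÷ 56 = 1 complete bar with 48 thirty-second notes remaining.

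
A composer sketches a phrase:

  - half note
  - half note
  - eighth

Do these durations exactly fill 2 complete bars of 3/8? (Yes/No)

No

One bar of 3/8 = 3 eighth notes, so 2 bars = 6.
Express everything in eighth notes: half note = 4; half note = 4; eighth = 1.
Adding: 4 + 4 + 1 = 9.
9 exceeds 6, so the answer is No.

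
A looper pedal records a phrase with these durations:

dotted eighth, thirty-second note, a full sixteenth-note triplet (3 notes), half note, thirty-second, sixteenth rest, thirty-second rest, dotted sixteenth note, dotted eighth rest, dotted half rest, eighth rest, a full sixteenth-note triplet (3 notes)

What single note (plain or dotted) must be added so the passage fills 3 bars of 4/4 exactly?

3 bars of 4/4 = 96 thirty-second notes.
Each duration in thirty-second notes: dotted eighth = 6; thirty-second note = 1; a full sixteenth-note triplet (3 notes) (three triplet sixteenths span one eighth) = 4; half note = 16; thirty-second = 1; sixteenth rest = 2; thirty-second rest = 1; dotted sixteenth note = 3; dotted eighth rest = 6; dotted half rest = 24; eighth rest = 4; a full sixteenth-note triplet (3 notes) (three triplet sixteenths span one eighth) = 4.
Adding: 6 + 1 + 4 + 16 + 1 + 2 + 1 + 3 + 6 + 24 + 4 + 4 = 72.
Remaining: 96 − 72 = 24 thirty-second notes, which is a dotted half note.

dotted half note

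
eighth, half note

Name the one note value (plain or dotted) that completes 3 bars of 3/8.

half note

3 bars of 3/8 = 9 eighth notes.
Express everything in eighth notes: eighth = 1; half note = 4.
Adding: 1 + 4 = 5.
Remaining: 9 − 5 = 4 eighth notes, which is a half note.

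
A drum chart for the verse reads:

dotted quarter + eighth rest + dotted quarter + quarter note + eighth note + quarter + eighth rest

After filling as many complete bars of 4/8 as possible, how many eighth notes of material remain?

One bar of 4/8 = 4 eighth notes.
In eighth notes: dotted quarter = 3; eighth rest = 1; dotted quarter = 3; quarter note = 2; eighth note = 1; quarter = 2; eighth rest = 1.
Adding: 3 + 1 + 3 + 2 + 1 + 2 + 1 = 13.
13 ÷ 4 = 3 complete bars with 1 eighth note remaining.

1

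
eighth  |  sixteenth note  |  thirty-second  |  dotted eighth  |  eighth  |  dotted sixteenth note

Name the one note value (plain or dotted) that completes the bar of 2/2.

dotted quarter note

The bar of 2/2 = 32 thirty-second notes.
In thirty-second notes: eighth = 4; sixteenth note = 2; thirty-second = 1; dotted eighth = 6; eighth = 4; dotted sixteenth note = 3.
Sum: 4 + 2 + 1 + 6 + 4 + 3 = 20.
Remaining: 32 − 20 = 12 thirty-second notes, which is a dotted quarter note.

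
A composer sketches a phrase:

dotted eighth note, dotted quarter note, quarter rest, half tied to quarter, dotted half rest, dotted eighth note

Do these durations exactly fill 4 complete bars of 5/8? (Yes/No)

Yes

One bar of 5/8 = 10 sixteenth notes, so 4 bars = 40.
Each duration in sixteenth notes: dotted eighth note = 3; dotted quarter note = 6; quarter rest = 4; half tied to quarter (half + quarter) = 12; dotted half rest = 12; dotted eighth note = 3.
Total: 3 + 6 + 4 + 12 + 12 + 3 = 40.
40 equals 40, so the answer is Yes.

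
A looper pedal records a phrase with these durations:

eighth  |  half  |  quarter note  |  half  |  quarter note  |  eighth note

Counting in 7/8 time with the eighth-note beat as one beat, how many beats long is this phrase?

14

One eighth-note beat = 2 sixteenth notes.
Each duration in sixteenth notes: eighth = 2; half = 8; quarter note = 4; half = 8; quarter note = 4; eighth note = 2.
Sum: 2 + 8 + 4 + 8 + 4 + 2 = 28.
28 ÷ 2 = 14 beats.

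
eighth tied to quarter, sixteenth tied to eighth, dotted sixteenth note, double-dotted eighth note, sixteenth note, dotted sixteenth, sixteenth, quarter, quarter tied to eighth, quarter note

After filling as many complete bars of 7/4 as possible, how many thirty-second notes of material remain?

One bar of 7/4 = 56 thirty-second notes.
Express everything in thirty-second notes: eighth tied to quarter (eighth + quarter) = 12; sixteenth tied to eighth (sixteenth + eighth) = 6; dotted sixteenth note = 3; double-dotted eighth note = 7; sixteenth note = 2; dotted sixteenth = 3; sixteenth = 2; quarter = 8; quarter tied to eighth (quarter + eighth) = 12; quarter note = 8.
Adding: 12 + 6 + 3 + 7 + 2 + 3 + 2 + 8 + 12 + 8 = 63.
63 ÷ 56 = 1 complete bar with 7 thirty-second notes remaining.

7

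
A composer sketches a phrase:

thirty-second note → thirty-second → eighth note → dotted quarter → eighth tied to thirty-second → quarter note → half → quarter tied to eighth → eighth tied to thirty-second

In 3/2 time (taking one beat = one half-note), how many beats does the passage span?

4

One half-note beat = 16 thirty-second notes.
Express everything in thirty-second notes: thirty-second note = 1; thirty-second = 1; eighth note = 4; dotted quarter = 12; eighth tied to thirty-second (eighth + thirty-second) = 5; quarter note = 8; half = 16; quarter tied to eighth (quarter + eighth) = 12; eighth tied to thirty-second (eighth + thirty-second) = 5.
Adding: 1 + 1 + 4 + 12 + 5 + 8 + 16 + 12 + 5 = 64.
64 ÷ 16 = 4 beats.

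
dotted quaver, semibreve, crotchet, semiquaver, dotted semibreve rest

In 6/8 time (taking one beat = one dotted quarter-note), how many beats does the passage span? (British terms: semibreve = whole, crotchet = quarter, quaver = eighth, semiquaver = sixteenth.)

8

One dotted quarter-note beat = 6 sixteenth notes.
Convert each value to sixteenth notes: dotted quaver = 3; semibreve = 16; crotchet = 4; semiquaver = 1; dotted semibreve rest = 24.
Sum: 3 + 16 + 4 + 1 + 24 = 48.
48 ÷ 6 = 8 beats.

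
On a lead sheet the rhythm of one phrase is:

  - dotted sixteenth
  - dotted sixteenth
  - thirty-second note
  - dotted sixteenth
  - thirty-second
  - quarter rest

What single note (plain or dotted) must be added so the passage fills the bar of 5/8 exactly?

The bar of 5/8 = 20 thirty-second notes.
Express everything in thirty-second notes: dotted sixteenth = 3; dotted sixteenth = 3; thirty-second note = 1; dotted sixteenth = 3; thirty-second = 1; quarter rest = 8.
Sum: 3 + 3 + 1 + 3 + 1 + 8 = 19.
Remaining: 20 − 19 = 1 thirty-second note, which is a thirty-second note.

thirty-second note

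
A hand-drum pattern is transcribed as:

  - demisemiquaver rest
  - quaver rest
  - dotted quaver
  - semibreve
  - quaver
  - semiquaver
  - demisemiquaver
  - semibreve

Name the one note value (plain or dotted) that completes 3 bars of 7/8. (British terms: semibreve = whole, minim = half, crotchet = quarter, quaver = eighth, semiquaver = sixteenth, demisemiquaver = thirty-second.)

3 bars of 7/8 = 84 thirty-second notes.
Convert each value to thirty-second notes: demisemiquaver rest = 1; quaver rest = 4; dotted quaver = 6; semibreve = 32; quaver = 4; semiquaver = 2; demisemiquaver = 1; semibreve = 32.
Sum: 1 + 4 + 6 + 32 + 4 + 2 + 1 + 32 = 82.
Remaining: 84 − 82 = 2 thirty-second notes, which is a sixteenth note.

sixteenth note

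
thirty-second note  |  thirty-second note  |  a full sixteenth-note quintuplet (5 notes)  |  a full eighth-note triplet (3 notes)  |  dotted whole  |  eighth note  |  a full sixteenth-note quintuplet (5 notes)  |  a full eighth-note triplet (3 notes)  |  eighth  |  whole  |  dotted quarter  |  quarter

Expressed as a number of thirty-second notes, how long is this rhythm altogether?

Working in thirty-second notes: thirty-second note = 1; thirty-second note = 1; a full sixteenth-note quintuplet (5 notes) (five quintuplet sixteenths span one quarter) = 8; a full eighth-note triplet (3 notes) (three triplet eighths span one quarter) = 8; dotted whole = 48; eighth note = 4; a full sixteenth-note quintuplet (5 notes) (five quintuplet sixteenths span one quarter) = 8; a full eighth-note triplet (3 notes) (three triplet eighths span one quarter) = 8; eighth = 4; whole = 32; dotted quarter = 12; quarter = 8.
Adding: 1 + 1 + 8 + 8 + 48 + 4 + 8 + 8 + 4 + 32 + 12 + 8 = 142 thirty-second notes.

142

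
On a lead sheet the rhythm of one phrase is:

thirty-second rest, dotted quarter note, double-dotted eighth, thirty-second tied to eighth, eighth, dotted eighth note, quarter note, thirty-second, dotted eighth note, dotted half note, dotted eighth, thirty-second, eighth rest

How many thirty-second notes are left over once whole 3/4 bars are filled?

13

One bar of 3/4 = 24 thirty-second notes.
Convert each value to thirty-second notes: thirty-second rest = 1; dotted quarter note = 12; double-dotted eighth = 7; thirty-second tied to eighth (thirty-second + eighth) = 5; eighth = 4; dotted eighth note = 6; quarter note = 8; thirty-second = 1; dotted eighth note = 6; dotted half note = 24; dotted eighth = 6; thirty-second = 1; eighth rest = 4.
Adding: 1 + 12 + 7 + 5 + 4 + 6 + 8 + 1 + 6 + 24 + 6 + 1 + 4 = 85.
85 ÷ 24 = 3 complete bars with 13 thirty-second notes remaining.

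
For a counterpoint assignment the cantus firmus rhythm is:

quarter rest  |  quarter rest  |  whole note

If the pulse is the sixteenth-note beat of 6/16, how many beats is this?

24

One sixteenth-note beat = 2 thirty-second notes.
Working in thirty-second notes: quarter rest = 8; quarter rest = 8; whole note = 32.
Adding: 8 + 8 + 32 = 48.
48 ÷ 2 = 24 beats.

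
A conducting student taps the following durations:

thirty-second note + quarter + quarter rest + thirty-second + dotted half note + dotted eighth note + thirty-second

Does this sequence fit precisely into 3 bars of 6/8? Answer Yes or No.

No

One bar of 6/8 = 24 thirty-second notes, so 3 bars = 72.
Express everything in thirty-second notes: thirty-second note = 1; quarter = 8; quarter rest = 8; thirty-second = 1; dotted half note = 24; dotted eighth note = 6; thirty-second = 1.
Total: 1 + 8 + 8 + 1 + 24 + 6 + 1 = 49.
49 falls short of 72, so the answer is No.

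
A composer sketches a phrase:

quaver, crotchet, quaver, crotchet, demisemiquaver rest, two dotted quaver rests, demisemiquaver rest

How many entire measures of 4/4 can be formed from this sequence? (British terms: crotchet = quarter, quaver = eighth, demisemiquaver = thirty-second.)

1

One bar of 4/4 = 32 thirty-second notes.
Convert each value to thirty-second notes: quaver = 4; crotchet = 8; quaver = 4; crotchet = 8; demisemiquaver rest = 1; dotted quaver rest = 6; dotted quaver rest = 6; demisemiquaver rest = 1.
Adding: 4 + 8 + 4 + 8 + 1 + 6 + 6 + 1 = 38.
38 ÷ 32 = 1 complete bar with 6 left over.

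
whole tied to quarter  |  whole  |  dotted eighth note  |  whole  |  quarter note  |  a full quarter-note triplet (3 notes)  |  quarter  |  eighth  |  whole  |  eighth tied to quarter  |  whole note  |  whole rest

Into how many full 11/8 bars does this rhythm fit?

One bar of 11/8 = 22 sixteenth notes.
In sixteenth notes: whole tied to quarter (whole + quarter) = 20; whole = 16; dotted eighth note = 3; whole = 16; quarter note = 4; a full quarter-note triplet (3 notes) (three triplet quarters span one half) = 8; quarter = 4; eighth = 2; whole = 16; eighth tied to quarter (eighth + quarter) = 6; whole note = 16; whole rest = 16.
Total: 20 + 16 + 3 + 16 + 4 + 8 + 4 + 2 + 16 + 6 + 16 + 16 = 127.
127 ÷ 22 = 5 complete bars with 17 left over.

5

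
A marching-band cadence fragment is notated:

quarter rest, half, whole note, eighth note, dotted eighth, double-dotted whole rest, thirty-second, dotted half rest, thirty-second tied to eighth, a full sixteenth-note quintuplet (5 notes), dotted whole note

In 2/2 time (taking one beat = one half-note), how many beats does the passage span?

One half-note beat = 16 thirty-second notes.
In thirty-second notes: quarter rest = 8; half = 16; whole note = 32; eighth note = 4; dotted eighth = 6; double-dotted whole rest = 56; thirty-second = 1; dotted half rest = 24; thirty-second tied to eighth (thirty-second + eighth) = 5; a full sixteenth-note quintuplet (5 notes) (five quintuplet sixteenths span one quarter) = 8; dotted whole note = 48.
Total: 8 + 16 + 32 + 4 + 6 + 56 + 1 + 24 + 5 + 8 + 48 = 208.
208 ÷ 16 = 13 beats.

13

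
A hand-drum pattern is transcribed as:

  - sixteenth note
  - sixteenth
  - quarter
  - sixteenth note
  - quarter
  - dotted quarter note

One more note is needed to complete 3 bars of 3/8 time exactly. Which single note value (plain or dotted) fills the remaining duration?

sixteenth note

3 bars of 3/8 = 18 sixteenth notes.
Convert each value to sixteenth notes: sixteenth note = 1; sixteenth = 1; quarter = 4; sixteenth note = 1; quarter = 4; dotted quarter note = 6.
Total: 1 + 1 + 4 + 1 + 4 + 6 = 17.
Remaining: 18 − 17 = 1 sixteenth note, which is a sixteenth note.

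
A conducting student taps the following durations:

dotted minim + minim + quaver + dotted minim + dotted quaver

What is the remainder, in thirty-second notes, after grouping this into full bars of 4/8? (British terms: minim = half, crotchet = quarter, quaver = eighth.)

One bar of 4/8 = 8 sixteenth notes.
Convert each value to sixteenth notes: dotted minim = 12; minim = 8; quaver = 2; dotted minim = 12; dotted quaver = 3.
Total: 12 + 8 + 2 + 12 + 3 = 37.
37 ÷ 8 = 4 complete bars with 5 sixteenth notes remaining = 10 thirty-second notes.

10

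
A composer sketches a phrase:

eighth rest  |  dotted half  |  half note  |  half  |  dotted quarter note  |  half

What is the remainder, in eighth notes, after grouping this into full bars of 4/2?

6

One bar of 4/2 = 16 eighth notes.
Convert each value to eighth notes: eighth rest = 1; dotted half = 6; half note = 4; half = 4; dotted quarter note = 3; half = 4.
Sum: 1 + 6 + 4 + 4 + 3 + 4 = 22.
22 ÷ 16 = 1 complete bar with 6 eighth notes remaining.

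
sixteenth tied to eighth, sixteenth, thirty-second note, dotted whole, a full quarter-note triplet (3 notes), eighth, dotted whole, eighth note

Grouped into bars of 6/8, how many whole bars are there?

One bar of 6/8 = 24 thirty-second notes.
Convert each value to thirty-second notes: sixteenth tied to eighth (sixteenth + eighth) = 6; sixteenth = 2; thirty-second note = 1; dotted whole = 48; a full quarter-note triplet (3 notes) (three triplet quarters span one half) = 16; eighth = 4; dotted whole = 48; eighth note = 4.
Altogether 6 + 2 + 1 + 48 + 16 + 4 + 48 + 4 = 129.
129 ÷ 24 = 5 complete bars with 9 left over.

5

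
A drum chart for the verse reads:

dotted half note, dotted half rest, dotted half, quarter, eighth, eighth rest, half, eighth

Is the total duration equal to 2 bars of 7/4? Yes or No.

One bar of 7/4 = 14 eighth notes, so 2 bars = 28.
Express everything in eighth notes: dotted half note = 6; dotted half rest = 6; dotted half = 6; quarter = 2; eighth = 1; eighth rest = 1; half = 4; eighth = 1.
Sum: 6 + 6 + 6 + 2 + 1 + 1 + 4 + 1 = 27.
27 falls short of 28, so the answer is No.

No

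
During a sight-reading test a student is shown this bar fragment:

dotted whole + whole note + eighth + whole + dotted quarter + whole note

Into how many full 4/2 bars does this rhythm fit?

One bar of 4/2 = 16 eighth notes.
Each duration in eighth notes: dotted whole = 12; whole note = 8; eighth = 1; whole = 8; dotted quarter = 3; whole note = 8.
Altogether 12 + 8 + 1 + 8 + 3 + 8 = 40.
40 ÷ 16 = 2 complete bars with 8 left over.

2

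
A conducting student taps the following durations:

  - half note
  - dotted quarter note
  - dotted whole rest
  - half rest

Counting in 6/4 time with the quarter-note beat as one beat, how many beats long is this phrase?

One quarter-note beat = 2 eighth notes.
In eighth notes: half note = 4; dotted quarter note = 3; dotted whole rest = 12; half rest = 4.
Sum: 4 + 3 + 12 + 4 = 23.
23 ÷ 2 = 11.5 beats.

11.5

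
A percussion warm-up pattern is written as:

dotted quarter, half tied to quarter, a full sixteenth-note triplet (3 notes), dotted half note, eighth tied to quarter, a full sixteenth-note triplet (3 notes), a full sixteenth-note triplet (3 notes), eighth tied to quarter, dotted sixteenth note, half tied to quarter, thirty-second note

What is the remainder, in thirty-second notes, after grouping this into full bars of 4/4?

One bar of 4/4 = 32 thirty-second notes.
Express everything in thirty-second notes: dotted quarter = 12; half tied to quarter (half + quarter) = 24; a full sixteenth-note triplet (3 notes) (three triplet sixteenths span one eighth) = 4; dotted half note = 24; eighth tied to quarter (eighth + quarter) = 12; a full sixteenth-note triplet (3 notes) (three triplet sixteenths span one eighth) = 4; a full sixteenth-note triplet (3 notes) (three triplet sixteenths span one eighth) = 4; eighth tied to quarter (eighth + quarter) = 12; dotted sixteenth note = 3; half tied to quarter (half + quarter) = 24; thirty-second note = 1.
Altogether 12 + 24 + 4 + 24 + 12 + 4 + 4 + 12 + 3 + 24 + 1 = 124.
124 ÷ 32 = 3 complete bars with 28 thirty-second notes remaining.

28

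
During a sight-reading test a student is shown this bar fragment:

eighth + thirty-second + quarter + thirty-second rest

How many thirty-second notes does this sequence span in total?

14

Express everything in thirty-second notes: eighth = 4; thirty-second = 1; quarter = 8; thirty-second rest = 1.
Altogether 4 + 1 + 8 + 1 = 14 thirty-second notes.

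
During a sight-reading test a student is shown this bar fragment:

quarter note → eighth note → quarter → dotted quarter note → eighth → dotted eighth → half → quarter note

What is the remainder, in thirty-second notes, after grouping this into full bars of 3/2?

18

One bar of 3/2 = 24 sixteenth notes.
Express everything in sixteenth notes: quarter note = 4; eighth note = 2; quarter = 4; dotted quarter note = 6; eighth = 2; dotted eighth = 3; half = 8; quarter note = 4.
Total: 4 + 2 + 4 + 6 + 2 + 3 + 8 + 4 = 33.
33 ÷ 24 = 1 complete bar with 9 sixteenth notes remaining = 18 thirty-second notes.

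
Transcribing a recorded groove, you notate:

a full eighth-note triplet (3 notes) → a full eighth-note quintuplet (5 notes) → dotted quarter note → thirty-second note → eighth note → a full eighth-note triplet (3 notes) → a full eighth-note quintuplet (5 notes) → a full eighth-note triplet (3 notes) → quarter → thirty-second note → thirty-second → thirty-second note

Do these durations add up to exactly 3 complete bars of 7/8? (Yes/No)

Yes

One bar of 7/8 = 28 thirty-second notes, so 3 bars = 84.
Working in thirty-second notes: a full eighth-note triplet (3 notes) (three triplet eighths span one quarter) = 8; a full eighth-note quintuplet (5 notes) (five quintuplet eighths span one half) = 16; dotted quarter note = 12; thirty-second note = 1; eighth note = 4; a full eighth-note triplet (3 notes) (three triplet eighths span one quarter) = 8; a full eighth-note quintuplet (5 notes) (five quintuplet eighths span one half) = 16; a full eighth-note triplet (3 notes) (three triplet eighths span one quarter) = 8; quarter = 8; thirty-second note = 1; thirty-second = 1; thirty-second note = 1.
Sum: 8 + 16 + 12 + 1 + 4 + 8 + 16 + 8 + 8 + 1 + 1 + 1 = 84.
84 equals 84, so the answer is Yes.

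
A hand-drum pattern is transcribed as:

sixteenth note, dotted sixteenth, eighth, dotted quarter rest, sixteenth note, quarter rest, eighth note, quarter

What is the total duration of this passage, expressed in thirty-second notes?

Working in thirty-second notes: sixteenth note = 2; dotted sixteenth = 3; eighth = 4; dotted quarter rest = 12; sixteenth note = 2; quarter rest = 8; eighth note = 4; quarter = 8.
Sum: 2 + 3 + 4 + 12 + 2 + 8 + 4 + 8 = 43 thirty-second notes.

43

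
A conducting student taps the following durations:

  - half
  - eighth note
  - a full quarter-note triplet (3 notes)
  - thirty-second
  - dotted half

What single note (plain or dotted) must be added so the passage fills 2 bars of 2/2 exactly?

dotted sixteenth note

2 bars of 2/2 = 64 thirty-second notes.
Working in thirty-second notes: half = 16; eighth note = 4; a full quarter-note triplet (3 notes) (three triplet quarters span one half) = 16; thirty-second = 1; dotted half = 24.
Altogether 16 + 4 + 16 + 1 + 24 = 61.
Remaining: 64 − 61 = 3 thirty-second notes, which is a dotted sixteenth note.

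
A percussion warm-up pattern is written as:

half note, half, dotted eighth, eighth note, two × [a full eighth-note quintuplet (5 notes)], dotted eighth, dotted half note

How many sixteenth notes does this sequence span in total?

Each duration in sixteenth notes: half note = 8; half = 8; dotted eighth = 3; eighth note = 2; a full eighth-note quintuplet (5 notes) (five quintuplet eighths span one half) = 8; a full eighth-note quintuplet (5 notes) (five quintuplet eighths span one half) = 8; dotted eighth = 3; dotted half note = 12.
Sum: 8 + 8 + 3 + 2 + 8 + 8 + 3 + 12 = 52 sixteenth notes.

52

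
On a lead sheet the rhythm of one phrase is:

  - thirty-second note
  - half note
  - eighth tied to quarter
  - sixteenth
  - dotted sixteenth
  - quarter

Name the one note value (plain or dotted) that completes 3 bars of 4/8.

3 bars of 4/8 = 48 thirty-second notes.
Each duration in thirty-second notes: thirty-second note = 1; half note = 16; eighth tied to quarter (eighth + quarter) = 12; sixteenth = 2; dotted sixteenth = 3; quarter = 8.
Sum: 1 + 16 + 12 + 2 + 3 + 8 = 42.
Remaining: 48 − 42 = 6 thirty-second notes, which is a dotted eighth note.

dotted eighth note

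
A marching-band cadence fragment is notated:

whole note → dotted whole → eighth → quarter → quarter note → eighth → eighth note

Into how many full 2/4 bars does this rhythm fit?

6

One bar of 2/4 = 4 eighth notes.
Each duration in eighth notes: whole note = 8; dotted whole = 12; eighth = 1; quarter = 2; quarter note = 2; eighth = 1; eighth note = 1.
Altogether 8 + 12 + 1 + 2 + 2 + 1 + 1 = 27.
27 ÷ 4 = 6 complete bars with 3 left over.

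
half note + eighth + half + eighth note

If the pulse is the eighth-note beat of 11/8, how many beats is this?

10

One eighth-note beat = 2 sixteenth notes.
Convert each value to sixteenth notes: half note = 8; eighth = 2; half = 8; eighth note = 2.
Sum: 8 + 2 + 8 + 2 = 20.
20 ÷ 2 = 10 beats.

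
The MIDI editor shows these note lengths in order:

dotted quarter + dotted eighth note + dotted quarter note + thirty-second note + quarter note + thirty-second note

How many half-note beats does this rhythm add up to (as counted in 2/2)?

One half-note beat = 16 thirty-second notes.
Convert each value to thirty-second notes: dotted quarter = 12; dotted eighth note = 6; dotted quarter note = 12; thirty-second note = 1; quarter note = 8; thirty-second note = 1.
Altogether 12 + 6 + 12 + 1 + 8 + 1 = 40.
40 ÷ 16 = 2.5 beats.

2.5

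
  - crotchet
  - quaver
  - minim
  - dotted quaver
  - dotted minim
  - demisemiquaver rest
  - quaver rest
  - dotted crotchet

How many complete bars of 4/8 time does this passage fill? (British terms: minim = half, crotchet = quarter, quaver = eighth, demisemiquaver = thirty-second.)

4

One bar of 4/8 = 16 thirty-second notes.
Convert each value to thirty-second notes: crotchet = 8; quaver = 4; minim = 16; dotted quaver = 6; dotted minim = 24; demisemiquaver rest = 1; quaver rest = 4; dotted crotchet = 12.
Adding: 8 + 4 + 16 + 6 + 24 + 1 + 4 + 12 = 75.
75 ÷ 16 = 4 complete bars with 11 left over.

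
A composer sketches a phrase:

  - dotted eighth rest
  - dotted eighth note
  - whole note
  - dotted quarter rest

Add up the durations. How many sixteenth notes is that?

Working in sixteenth notes: dotted eighth rest = 3; dotted eighth note = 3; whole note = 16; dotted quarter rest = 6.
Adding: 3 + 3 + 16 + 6 = 28 sixteenth notes.

28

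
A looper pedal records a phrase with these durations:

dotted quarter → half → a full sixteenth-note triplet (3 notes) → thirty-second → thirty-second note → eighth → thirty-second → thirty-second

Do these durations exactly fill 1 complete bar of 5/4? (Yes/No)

Yes

One bar of 5/4 = 40 thirty-second notes.
Convert each value to thirty-second notes: dotted quarter = 12; half = 16; a full sixteenth-note triplet (3 notes) (three triplet sixteenths span one eighth) = 4; thirty-second = 1; thirty-second note = 1; eighth = 4; thirty-second = 1; thirty-second = 1.
Sum: 12 + 16 + 4 + 1 + 1 + 4 + 1 + 1 = 40.
40 equals 40, so the answer is Yes.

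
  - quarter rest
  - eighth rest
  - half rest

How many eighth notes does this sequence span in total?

7

Express everything in eighth notes: quarter rest = 2; eighth rest = 1; half rest = 4.
Sum: 2 + 1 + 4 = 7 eighth notes.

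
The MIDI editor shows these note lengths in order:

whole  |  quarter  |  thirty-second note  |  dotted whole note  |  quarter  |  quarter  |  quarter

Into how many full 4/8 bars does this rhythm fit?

One bar of 4/8 = 16 thirty-second notes.
In thirty-second notes: whole = 32; quarter = 8; thirty-second note = 1; dotted whole note = 48; quarter = 8; quarter = 8; quarter = 8.
Sum: 32 + 8 + 1 + 48 + 8 + 8 + 8 = 113.
113 ÷ 16 = 7 complete bars with 1 left over.

7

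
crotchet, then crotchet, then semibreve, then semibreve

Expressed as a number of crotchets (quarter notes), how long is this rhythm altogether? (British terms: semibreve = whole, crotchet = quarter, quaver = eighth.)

10

In quarter notes: crotchet = 1; crotchet = 1; semibreve = 4; semibreve = 4.
Sum: 1 + 1 + 4 + 4 = 10 quarter notes.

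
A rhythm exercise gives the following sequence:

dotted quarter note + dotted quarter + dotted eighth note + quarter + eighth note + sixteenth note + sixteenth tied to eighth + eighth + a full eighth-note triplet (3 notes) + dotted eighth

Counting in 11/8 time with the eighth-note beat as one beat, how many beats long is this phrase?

One eighth-note beat = 2 sixteenth notes.
Working in sixteenth notes: dotted quarter note = 6; dotted quarter = 6; dotted eighth note = 3; quarter = 4; eighth note = 2; sixteenth note = 1; sixteenth tied to eighth (sixteenth + eighth) = 3; eighth = 2; a full eighth-note triplet (3 notes) (three triplet eighths span one quarter) = 4; dotted eighth = 3.
Sum: 6 + 6 + 3 + 4 + 2 + 1 + 3 + 2 + 4 + 3 = 34.
34 ÷ 2 = 17 beats.

17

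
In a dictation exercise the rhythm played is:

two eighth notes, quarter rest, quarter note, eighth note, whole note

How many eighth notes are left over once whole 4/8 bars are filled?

One bar of 4/8 = 4 eighth notes.
Express everything in eighth notes: eighth note = 1; eighth note = 1; quarter rest = 2; quarter note = 2; eighth note = 1; whole note = 8.
Total: 1 + 1 + 2 + 2 + 1 + 8 = 15.
15 ÷ 4 = 3 complete bars with 3 eighth notes remaining.

3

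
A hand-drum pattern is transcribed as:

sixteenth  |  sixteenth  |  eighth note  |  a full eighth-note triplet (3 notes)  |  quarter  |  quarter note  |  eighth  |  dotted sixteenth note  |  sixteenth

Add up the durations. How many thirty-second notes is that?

41

Working in thirty-second notes: sixteenth = 2; sixteenth = 2; eighth note = 4; a full eighth-note triplet (3 notes) (three triplet eighths span one quarter) = 8; quarter = 8; quarter note = 8; eighth = 4; dotted sixteenth note = 3; sixteenth = 2.
Total: 2 + 2 + 4 + 8 + 8 + 8 + 4 + 3 + 2 = 41 thirty-second notes.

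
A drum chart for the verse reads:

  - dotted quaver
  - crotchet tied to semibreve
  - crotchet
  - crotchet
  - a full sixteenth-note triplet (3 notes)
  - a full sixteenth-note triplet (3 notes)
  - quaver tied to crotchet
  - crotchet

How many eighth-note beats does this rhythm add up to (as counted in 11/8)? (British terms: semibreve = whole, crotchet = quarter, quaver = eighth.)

22.5

One eighth-note beat = 2 sixteenth notes.
In sixteenth notes: dotted quaver = 3; crotchet tied to semibreve (crotchet + semibreve) = 20; crotchet = 4; crotchet = 4; a full sixteenth-note triplet (3 notes) (three triplet sixteenths span one eighth) = 2; a full sixteenth-note triplet (3 notes) (three triplet sixteenths span one eighth) = 2; quaver tied to crotchet (quaver + crotchet) = 6; crotchet = 4.
Sum: 3 + 20 + 4 + 4 + 2 + 2 + 6 + 4 = 45.
45 ÷ 2 = 22.5 beats.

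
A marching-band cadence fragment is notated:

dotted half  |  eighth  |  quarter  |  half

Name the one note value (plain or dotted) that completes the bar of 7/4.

The bar of 7/4 = 14 eighth notes.
Each duration in eighth notes: dotted half = 6; eighth = 1; quarter = 2; half = 4.
Total: 6 + 1 + 2 + 4 = 13.
Remaining: 14 − 13 = 1 eighth note, which is a eighth note.

eighth note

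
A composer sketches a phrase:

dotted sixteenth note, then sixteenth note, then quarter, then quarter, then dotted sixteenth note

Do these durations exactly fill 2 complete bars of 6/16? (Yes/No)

Yes

One bar of 6/16 = 12 thirty-second notes, so 2 bars = 24.
Express everything in thirty-second notes: dotted sixteenth note = 3; sixteenth note = 2; quarter = 8; quarter = 8; dotted sixteenth note = 3.
Sum: 3 + 2 + 8 + 8 + 3 = 24.
24 equals 24, so the answer is Yes.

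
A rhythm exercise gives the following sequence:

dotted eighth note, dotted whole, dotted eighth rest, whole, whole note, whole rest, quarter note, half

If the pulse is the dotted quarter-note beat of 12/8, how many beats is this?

One dotted quarter-note beat = 6 sixteenth notes.
Each duration in sixteenth notes: dotted eighth note = 3; dotted whole = 24; dotted eighth rest = 3; whole = 16; whole note = 16; whole rest = 16; quarter note = 4; half = 8.
Total: 3 + 24 + 3 + 16 + 16 + 16 + 4 + 8 = 90.
90 ÷ 6 = 15 beats.

15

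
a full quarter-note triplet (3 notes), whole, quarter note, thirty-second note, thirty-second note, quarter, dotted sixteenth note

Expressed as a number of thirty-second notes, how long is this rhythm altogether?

Working in thirty-second notes: a full quarter-note triplet (3 notes) (three triplet quarters span one half) = 16; whole = 32; quarter note = 8; thirty-second note = 1; thirty-second note = 1; quarter = 8; dotted sixteenth note = 3.
Total: 16 + 32 + 8 + 1 + 1 + 8 + 3 = 69 thirty-second notes.

69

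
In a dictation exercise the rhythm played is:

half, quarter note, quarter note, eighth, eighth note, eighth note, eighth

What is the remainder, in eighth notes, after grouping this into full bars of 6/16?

0

One bar of 6/16 = 3 eighth notes.
Working in eighth notes: half = 4; quarter note = 2; quarter note = 2; eighth = 1; eighth note = 1; eighth note = 1; eighth = 1.
Sum: 4 + 2 + 2 + 1 + 1 + 1 + 1 = 12.
12 ÷ 3 = 4 complete bars with 0 eighth notes remaining.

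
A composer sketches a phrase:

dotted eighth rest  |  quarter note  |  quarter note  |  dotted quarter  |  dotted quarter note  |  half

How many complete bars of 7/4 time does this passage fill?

One bar of 7/4 = 28 sixteenth notes.
In sixteenth notes: dotted eighth rest = 3; quarter note = 4; quarter note = 4; dotted quarter = 6; dotted quarter note = 6; half = 8.
Altogether 3 + 4 + 4 + 6 + 6 + 8 = 31.
31 ÷ 28 = 1 complete bar with 3 left over.

1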